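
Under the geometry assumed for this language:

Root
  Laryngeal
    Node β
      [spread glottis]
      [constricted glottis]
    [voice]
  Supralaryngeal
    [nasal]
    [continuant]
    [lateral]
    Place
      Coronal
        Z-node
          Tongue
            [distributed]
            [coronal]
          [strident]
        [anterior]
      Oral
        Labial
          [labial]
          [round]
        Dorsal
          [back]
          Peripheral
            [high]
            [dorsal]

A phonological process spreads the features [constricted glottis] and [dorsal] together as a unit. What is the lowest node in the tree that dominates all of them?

Root

[constricted glottis]: Root → Laryngeal → Node β → [constricted glottis].
[dorsal]: Root → Supralaryngeal → Place → Oral → Dorsal → Peripheral → [dorsal].
Root is the lowest common ancestor — every listed feature sits under it, and no single subconstituent of Root covers them all.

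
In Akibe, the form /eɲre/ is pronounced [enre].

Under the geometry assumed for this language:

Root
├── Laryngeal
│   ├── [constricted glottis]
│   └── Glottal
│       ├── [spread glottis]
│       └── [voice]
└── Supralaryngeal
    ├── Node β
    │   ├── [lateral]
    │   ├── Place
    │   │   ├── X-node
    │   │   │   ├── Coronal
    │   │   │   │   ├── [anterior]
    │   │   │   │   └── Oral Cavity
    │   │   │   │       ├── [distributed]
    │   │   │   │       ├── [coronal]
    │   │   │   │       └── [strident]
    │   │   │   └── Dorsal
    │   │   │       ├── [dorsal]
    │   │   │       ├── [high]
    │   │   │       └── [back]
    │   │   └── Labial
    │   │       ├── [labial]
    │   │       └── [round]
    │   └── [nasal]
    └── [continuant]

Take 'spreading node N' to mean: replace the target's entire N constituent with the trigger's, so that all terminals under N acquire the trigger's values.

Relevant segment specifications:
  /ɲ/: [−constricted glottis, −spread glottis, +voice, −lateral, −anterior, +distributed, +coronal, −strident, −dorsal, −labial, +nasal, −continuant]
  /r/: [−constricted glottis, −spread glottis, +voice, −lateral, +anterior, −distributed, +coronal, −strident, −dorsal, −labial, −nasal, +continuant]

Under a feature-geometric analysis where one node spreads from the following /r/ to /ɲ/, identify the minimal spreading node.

Feature comparison: [anterior], [distributed] differ between /ɲ/ and [n]; the remaining terminals match.
Tracing each changed feature up the tree, the paths first meet at Coronal; any lower node misses at least one of them.
Spreading Coronal from /r/ overwrites each of those terminals with /r/'s values, yielding exactly [n].
Features on which the two segments disagree outside Coronal, such as [continuant], [nasal], are unchanged — nothing dominating them spread, and Coronal is the minimal sufficient constituent.

Coronal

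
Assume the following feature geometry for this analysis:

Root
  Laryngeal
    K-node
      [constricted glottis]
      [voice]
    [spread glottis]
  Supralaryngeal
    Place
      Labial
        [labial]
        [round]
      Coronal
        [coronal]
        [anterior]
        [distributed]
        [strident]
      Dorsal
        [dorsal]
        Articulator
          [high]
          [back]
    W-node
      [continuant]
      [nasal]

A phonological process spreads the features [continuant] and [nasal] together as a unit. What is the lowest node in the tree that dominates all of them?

[continuant]: Root → Supralaryngeal → W-node → [continuant].
[nasal]: Root → Supralaryngeal → W-node → [nasal].
These paths first converge at W-node; no daughter of W-node dominates all 2 features, so W-node is the minimal constituent.

W-node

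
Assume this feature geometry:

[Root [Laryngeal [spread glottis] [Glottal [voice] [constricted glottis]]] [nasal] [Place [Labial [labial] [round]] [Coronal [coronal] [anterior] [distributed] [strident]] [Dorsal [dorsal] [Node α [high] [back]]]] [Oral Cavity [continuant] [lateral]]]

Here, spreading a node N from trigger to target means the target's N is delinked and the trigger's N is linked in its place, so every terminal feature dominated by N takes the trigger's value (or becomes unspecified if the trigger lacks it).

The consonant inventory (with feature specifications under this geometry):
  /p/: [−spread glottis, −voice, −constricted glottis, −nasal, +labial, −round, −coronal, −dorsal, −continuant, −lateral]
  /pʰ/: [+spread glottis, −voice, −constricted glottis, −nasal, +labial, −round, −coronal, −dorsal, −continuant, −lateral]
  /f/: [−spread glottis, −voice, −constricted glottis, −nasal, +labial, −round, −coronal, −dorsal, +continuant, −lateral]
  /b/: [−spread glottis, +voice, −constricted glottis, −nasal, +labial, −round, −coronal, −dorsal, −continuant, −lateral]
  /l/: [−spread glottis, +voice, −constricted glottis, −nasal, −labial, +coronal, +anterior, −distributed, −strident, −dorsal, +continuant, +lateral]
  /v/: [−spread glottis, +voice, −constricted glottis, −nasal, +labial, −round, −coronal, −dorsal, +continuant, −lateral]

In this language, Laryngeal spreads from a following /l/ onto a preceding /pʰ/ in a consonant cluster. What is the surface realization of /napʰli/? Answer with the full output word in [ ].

[nabli]

The Laryngeal node dominates the terminals [spread glottis], [voice], [constricted glottis].
Spreading Laryngeal from /l/ onto /pʰ/ replaces those values with /l/'s: [−spread glottis], [+voice], [−constricted glottis]. Features outside Laryngeal ([nasal], [labial], [round], …) stay as in /pʰ/.
This feature bundle is that of [b], so /napʰli/ surfaces as [nabli].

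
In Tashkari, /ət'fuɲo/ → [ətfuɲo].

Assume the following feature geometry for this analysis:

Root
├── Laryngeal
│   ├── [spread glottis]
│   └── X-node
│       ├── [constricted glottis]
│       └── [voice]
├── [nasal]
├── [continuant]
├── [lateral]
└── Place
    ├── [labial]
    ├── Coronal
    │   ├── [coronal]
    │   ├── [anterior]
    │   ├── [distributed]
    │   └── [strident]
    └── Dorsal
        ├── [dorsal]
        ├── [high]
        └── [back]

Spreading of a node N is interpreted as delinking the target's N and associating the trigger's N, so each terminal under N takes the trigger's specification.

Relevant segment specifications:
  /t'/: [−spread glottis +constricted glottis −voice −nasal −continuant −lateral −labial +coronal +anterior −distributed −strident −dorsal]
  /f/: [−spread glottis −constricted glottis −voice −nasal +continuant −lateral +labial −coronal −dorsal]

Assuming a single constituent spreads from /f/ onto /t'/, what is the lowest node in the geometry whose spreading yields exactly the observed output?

[constricted glottis]

Feature comparison: [constricted glottis] differs between /t'/ and [t]; the remaining terminals match.
With a single altered terminal, the smallest constituent that could spread is that terminal — [constricted glottis].
[coronal], [labial] stay as in /t'/ although /f/ differs there, so no node dominating them spread; among the remaining candidates [constricted glottis] is the lowest that derives the output.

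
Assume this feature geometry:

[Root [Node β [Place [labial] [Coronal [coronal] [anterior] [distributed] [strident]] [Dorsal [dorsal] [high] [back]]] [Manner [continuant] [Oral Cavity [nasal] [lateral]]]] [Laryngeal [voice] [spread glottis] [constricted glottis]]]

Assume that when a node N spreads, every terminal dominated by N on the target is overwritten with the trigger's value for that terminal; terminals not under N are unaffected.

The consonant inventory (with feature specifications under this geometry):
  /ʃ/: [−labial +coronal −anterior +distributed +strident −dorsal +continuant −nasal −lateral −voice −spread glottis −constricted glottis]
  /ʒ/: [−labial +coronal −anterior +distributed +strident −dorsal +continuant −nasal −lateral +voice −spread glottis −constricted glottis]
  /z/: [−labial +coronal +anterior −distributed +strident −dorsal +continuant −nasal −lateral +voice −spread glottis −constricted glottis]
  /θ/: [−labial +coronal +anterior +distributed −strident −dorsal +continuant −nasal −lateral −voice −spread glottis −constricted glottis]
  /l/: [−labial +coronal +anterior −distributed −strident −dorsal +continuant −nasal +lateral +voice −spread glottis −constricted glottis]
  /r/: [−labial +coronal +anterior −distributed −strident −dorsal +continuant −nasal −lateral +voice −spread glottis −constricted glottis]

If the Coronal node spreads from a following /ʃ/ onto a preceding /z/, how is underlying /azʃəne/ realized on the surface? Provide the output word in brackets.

Terminals under Coronal in this geometry: [coronal], [anterior], [distributed], [strident].
The target acquires /ʃ/'s values for everything under Coronal — [+coronal], [−anterior], [+distributed], [+strident] — while keeping its own [labial], [dorsal], [continuant], ….
The resulting bundle matches /ʒ/ in the inventory; substituting it for /z/ gives [aʒʃəne].

[aʒʃəne]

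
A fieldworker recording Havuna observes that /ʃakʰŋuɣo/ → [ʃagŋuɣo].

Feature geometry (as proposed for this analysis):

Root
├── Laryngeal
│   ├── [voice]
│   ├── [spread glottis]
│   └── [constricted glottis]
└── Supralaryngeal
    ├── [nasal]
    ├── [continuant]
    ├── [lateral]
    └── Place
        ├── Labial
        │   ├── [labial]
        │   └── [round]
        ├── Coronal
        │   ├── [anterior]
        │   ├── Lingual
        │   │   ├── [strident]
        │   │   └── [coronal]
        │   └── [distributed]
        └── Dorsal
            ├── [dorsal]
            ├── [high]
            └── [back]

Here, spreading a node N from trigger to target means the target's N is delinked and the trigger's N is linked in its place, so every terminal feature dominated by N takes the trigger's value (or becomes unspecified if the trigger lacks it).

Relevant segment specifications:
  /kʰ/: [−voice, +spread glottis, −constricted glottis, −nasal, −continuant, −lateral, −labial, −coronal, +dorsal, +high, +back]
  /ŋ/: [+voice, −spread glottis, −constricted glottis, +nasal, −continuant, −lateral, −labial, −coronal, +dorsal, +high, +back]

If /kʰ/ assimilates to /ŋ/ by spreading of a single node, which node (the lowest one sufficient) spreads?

The alternation /kʰ/ → [g] changes [voice], [spread glottis] and nothing else.
The smallest constituent containing every changed terminal is Laryngeal — each of its daughters lacks at least one of the affected features.
Spreading Laryngeal from /ŋ/ overwrites each of those terminals with /ŋ/'s values, yielding exactly [g].
Since [nasal] is preserved even though /ŋ/ disagrees there, no node above Laryngeal spread.

Laryngeal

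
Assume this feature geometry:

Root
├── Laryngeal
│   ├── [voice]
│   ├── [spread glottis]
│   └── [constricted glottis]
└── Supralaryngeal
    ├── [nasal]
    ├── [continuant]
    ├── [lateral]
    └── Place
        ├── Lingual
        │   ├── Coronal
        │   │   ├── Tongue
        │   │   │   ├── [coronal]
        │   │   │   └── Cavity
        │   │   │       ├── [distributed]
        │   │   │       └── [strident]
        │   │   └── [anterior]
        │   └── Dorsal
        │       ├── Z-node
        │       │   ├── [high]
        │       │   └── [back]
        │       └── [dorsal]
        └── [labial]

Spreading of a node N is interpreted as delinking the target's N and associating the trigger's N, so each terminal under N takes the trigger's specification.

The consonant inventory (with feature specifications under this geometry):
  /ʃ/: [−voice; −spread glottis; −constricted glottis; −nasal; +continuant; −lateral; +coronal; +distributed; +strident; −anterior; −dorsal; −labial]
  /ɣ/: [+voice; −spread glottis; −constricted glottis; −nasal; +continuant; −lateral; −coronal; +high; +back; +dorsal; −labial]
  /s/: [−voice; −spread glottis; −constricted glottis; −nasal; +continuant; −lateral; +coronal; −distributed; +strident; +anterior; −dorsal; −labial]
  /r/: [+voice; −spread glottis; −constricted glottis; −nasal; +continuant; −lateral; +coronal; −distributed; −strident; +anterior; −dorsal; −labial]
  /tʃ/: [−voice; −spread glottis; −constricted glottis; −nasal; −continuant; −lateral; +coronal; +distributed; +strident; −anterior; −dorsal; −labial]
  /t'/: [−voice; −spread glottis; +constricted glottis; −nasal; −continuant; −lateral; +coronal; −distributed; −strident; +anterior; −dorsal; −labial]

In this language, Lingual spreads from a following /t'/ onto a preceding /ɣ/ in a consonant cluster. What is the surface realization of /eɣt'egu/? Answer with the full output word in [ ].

Lingual immediately or transitively dominates [coronal], [distributed], [strident], [anterior], [high], [back], [dorsal].
The target acquires /t'/'s values for everything under Lingual — [+coronal], [−distributed], [−strident], [+anterior], [−dorsal] — while keeping its own [voice], [spread glottis], [constricted glottis], ….
Among the inventory, only /r/ has exactly this specification, giving the surface form [ert'egu].

[ert'egu]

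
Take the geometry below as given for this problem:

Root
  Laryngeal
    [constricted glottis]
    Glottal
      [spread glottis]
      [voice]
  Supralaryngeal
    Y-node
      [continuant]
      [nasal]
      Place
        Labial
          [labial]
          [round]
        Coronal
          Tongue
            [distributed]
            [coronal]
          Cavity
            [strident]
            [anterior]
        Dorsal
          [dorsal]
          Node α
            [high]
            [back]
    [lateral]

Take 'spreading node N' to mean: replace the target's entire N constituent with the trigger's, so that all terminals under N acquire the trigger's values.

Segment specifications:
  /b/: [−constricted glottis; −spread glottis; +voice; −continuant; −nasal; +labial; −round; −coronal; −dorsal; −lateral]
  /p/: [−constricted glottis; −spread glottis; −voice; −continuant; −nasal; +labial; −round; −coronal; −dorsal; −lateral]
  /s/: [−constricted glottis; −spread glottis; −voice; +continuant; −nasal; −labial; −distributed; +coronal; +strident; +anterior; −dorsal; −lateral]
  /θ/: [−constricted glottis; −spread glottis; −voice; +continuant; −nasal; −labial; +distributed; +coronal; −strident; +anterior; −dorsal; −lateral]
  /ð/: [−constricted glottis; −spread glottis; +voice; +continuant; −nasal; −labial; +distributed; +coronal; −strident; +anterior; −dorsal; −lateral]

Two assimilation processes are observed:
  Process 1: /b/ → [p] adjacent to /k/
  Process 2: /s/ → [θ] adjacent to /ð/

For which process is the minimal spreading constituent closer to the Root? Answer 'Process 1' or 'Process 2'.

Process 1: the feature that changes is [voice]; the minimal node is [voice] (depth 3).
Process 2 alters [distributed], [strident]; the lowest common ancestor is Coronal (depth 4 from Root).
Depth 3 < depth 4; Process 1 involves the structurally higher constituent [voice].

Process 1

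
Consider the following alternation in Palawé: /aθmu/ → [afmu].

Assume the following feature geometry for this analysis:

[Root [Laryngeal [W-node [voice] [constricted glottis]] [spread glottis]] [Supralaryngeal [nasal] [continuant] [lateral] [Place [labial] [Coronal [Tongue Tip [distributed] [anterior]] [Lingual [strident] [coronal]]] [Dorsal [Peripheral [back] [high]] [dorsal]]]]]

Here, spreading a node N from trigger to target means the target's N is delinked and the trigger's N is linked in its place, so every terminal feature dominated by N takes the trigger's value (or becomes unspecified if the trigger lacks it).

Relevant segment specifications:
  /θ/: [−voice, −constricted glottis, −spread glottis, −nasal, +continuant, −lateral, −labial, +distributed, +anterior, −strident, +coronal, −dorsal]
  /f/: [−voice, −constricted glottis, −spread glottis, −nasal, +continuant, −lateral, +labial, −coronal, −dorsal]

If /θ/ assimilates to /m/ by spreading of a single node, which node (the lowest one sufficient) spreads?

The alternation /θ/ → [f] changes [labial], [coronal], [anterior], [distributed], [strident] and nothing else.
In this geometry the lowest node dominating all of them is Place: every daughter of Place dominates only a proper subset, so no lower node suffices.
Delinking /θ/'s Place and associating /m/'s Place gives precisely the feature bundle of [f].
[continuant], [nasal] — on which /m/ differs from /θ/ — are unchanged, so neither Supralaryngeal nor anything higher can have spread; the constituent is no larger than Place.

Place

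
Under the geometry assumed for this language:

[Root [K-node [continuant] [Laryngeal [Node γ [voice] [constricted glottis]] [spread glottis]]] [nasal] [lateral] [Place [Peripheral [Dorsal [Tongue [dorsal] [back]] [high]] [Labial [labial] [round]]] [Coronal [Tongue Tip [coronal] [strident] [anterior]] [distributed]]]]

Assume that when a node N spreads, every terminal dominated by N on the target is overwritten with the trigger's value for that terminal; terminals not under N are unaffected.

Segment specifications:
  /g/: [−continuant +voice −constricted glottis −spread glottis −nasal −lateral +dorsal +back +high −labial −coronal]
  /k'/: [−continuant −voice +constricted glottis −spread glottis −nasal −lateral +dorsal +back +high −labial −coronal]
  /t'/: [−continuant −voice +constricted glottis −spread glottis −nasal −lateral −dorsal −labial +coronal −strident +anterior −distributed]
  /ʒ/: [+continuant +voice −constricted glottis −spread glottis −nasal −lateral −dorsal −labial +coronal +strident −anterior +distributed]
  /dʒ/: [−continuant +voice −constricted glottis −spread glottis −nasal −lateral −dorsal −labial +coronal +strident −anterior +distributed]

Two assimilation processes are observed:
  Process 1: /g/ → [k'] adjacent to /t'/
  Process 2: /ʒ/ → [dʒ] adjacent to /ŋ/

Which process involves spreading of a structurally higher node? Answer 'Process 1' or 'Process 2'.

Process 2

In Process 1, [voice], [constricted glottis] change, so the minimal spreading node is Node γ at depth 3.
Process 2 alters [continuant]; the lowest dominating node is [continuant] (depth 2 from Root).
[continuant] is closer to Root than Node γ, so Process 2 spreads the higher node.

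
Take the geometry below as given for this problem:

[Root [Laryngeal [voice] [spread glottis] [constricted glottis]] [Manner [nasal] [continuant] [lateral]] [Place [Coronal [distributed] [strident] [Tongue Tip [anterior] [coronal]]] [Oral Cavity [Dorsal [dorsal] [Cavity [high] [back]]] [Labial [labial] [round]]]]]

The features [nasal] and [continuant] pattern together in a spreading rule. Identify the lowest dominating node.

[nasal]: Root > Manner > [nasal].
[continuant]: Root > Manner > [continuant].
Manner is the lowest common ancestor — every listed feature sits under it, and no single subconstituent of Manner covers them all.

Manner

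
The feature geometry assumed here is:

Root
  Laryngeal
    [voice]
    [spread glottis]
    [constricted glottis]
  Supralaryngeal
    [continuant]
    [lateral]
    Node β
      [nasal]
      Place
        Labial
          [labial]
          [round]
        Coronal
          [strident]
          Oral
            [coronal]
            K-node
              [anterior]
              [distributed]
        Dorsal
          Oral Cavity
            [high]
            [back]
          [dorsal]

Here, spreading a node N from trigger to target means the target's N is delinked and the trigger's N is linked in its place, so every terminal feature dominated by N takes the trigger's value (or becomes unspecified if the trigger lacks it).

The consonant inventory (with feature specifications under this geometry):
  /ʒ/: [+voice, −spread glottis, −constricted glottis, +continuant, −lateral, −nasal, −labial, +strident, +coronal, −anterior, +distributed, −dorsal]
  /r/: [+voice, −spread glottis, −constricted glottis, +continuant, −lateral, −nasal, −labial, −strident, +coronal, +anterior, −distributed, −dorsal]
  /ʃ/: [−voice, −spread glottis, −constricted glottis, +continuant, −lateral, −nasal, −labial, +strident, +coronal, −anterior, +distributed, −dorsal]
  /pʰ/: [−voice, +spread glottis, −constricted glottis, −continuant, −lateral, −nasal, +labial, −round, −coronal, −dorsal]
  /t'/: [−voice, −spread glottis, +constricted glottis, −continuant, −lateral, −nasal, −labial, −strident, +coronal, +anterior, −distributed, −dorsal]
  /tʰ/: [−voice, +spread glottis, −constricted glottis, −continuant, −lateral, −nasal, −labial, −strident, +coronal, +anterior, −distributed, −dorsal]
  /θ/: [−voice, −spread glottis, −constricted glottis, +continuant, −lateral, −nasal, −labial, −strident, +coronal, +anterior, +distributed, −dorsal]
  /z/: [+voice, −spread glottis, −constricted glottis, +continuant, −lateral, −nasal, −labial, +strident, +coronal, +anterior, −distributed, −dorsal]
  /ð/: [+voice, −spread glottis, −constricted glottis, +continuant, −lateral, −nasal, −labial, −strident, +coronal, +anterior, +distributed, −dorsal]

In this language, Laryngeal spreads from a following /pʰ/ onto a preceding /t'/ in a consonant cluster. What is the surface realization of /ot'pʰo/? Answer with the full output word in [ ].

[otʰpʰo]

Terminals under Laryngeal in this geometry: [voice], [spread glottis], [constricted glottis].
Spreading Laryngeal from /pʰ/ onto /t'/ replaces those values with /pʰ/'s: [−voice], [+spread glottis], [−constricted glottis]. Features outside Laryngeal ([continuant], [lateral], [nasal], …) stay as in /t'/.
Among the inventory, only /tʰ/ has exactly this specification, giving the surface form [otʰpʰo].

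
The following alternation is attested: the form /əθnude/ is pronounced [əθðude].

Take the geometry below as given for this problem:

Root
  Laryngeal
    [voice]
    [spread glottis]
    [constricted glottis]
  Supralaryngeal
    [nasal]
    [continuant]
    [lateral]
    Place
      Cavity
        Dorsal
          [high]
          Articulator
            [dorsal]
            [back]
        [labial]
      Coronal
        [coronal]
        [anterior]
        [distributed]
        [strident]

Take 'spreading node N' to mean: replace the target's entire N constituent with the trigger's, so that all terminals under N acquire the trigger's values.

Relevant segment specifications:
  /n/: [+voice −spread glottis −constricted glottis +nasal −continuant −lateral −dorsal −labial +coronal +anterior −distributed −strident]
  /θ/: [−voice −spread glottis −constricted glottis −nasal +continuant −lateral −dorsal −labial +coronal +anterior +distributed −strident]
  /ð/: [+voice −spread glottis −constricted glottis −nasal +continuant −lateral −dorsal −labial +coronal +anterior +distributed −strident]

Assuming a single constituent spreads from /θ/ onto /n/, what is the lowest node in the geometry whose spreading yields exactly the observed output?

Supralaryngeal

Comparing /n/ with its surface form [ð], the features that change are [nasal], [continuant], [distributed].
The smallest constituent containing every changed terminal is Supralaryngeal — each of its daughters lacks at least one of the affected features.
Delinking /n/'s Supralaryngeal and associating /θ/'s Supralaryngeal gives precisely the feature bundle of [ð].
[voice] — on which /θ/ differs from /n/ — is unchanged, so Root cannot have spread; the constituent is no larger than Supralaryngeal.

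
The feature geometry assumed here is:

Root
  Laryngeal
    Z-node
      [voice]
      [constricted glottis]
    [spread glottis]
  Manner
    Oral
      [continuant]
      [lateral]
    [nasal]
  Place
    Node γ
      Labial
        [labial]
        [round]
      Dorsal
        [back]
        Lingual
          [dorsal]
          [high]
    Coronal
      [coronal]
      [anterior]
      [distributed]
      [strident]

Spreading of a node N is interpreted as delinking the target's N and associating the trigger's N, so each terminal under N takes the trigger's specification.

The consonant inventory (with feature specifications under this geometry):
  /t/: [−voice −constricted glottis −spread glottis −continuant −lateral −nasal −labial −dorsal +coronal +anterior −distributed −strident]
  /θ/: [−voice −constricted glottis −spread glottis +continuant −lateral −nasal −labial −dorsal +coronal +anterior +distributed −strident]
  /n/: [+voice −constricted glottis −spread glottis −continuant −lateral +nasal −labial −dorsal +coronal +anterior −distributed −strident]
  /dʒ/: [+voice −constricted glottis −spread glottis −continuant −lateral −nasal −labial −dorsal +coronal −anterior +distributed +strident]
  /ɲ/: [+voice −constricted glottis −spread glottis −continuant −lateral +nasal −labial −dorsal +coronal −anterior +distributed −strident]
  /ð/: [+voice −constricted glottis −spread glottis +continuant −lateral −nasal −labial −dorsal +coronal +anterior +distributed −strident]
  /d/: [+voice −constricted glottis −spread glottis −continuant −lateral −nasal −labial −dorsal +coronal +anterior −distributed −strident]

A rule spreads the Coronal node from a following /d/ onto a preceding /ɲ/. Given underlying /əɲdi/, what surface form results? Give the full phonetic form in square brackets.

Coronal immediately or transitively dominates [coronal], [anterior], [distributed], [strident].
The target acquires /d/'s values for everything under Coronal — [+coronal], [+anterior], [−distributed], [−strident] — while keeping its own [voice], [constricted glottis], [spread glottis], ….
The resulting bundle matches /n/ in the inventory; substituting it for /ɲ/ gives [əndi].

[əndi]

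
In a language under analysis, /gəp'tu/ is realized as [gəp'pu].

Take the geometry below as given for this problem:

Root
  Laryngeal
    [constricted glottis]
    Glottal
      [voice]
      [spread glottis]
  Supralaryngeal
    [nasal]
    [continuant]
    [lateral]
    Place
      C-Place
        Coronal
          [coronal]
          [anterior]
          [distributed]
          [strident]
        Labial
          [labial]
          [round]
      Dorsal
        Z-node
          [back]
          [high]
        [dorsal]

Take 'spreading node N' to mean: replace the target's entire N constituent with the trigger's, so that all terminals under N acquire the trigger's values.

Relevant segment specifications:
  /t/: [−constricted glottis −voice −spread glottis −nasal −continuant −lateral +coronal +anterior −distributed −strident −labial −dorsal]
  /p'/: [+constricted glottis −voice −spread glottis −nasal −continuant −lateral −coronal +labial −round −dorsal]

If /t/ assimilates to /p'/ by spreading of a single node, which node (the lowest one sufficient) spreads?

Comparing /t/ with its surface form [p], the features that change are [labial], [round], [coronal], [anterior], [distributed], [strident].
The smallest constituent containing every changed terminal is C-Place — each of its daughters lacks at least one of the affected features.
Delinking /t/'s C-Place and associating /p'/'s C-Place gives precisely the feature bundle of [p].
[constricted glottis] stays as in /t/ although /p'/ differs there, so no node dominating it spread; among the remaining candidates C-Place is the lowest that derives the output.

C-Place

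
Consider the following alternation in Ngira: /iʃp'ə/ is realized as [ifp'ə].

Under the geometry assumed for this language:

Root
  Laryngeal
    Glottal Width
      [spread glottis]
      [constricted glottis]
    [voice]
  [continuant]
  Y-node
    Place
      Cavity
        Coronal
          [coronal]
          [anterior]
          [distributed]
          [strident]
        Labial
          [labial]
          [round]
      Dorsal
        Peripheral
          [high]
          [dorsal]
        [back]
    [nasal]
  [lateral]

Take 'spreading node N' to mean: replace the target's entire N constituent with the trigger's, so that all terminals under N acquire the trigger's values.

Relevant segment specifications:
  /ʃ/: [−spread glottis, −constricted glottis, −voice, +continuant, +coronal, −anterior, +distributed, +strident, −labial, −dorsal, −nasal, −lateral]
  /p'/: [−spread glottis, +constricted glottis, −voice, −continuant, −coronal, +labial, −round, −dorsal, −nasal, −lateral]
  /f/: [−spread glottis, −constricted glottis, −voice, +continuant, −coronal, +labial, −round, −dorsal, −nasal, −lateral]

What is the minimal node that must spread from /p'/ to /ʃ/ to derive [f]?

Cavity

Feature comparison: [labial], [round], [coronal], [anterior], [distributed], [strident] differ between /ʃ/ and [f]; the remaining terminals match.
Tracing each changed feature up the tree, the paths first meet at Cavity; any lower node misses at least one of them.
Spreading Cavity from /p'/ overwrites each of those terminals with /p'/'s values, yielding exactly [f].
Features on which the two segments disagree outside Cavity, such as [constricted glottis], [continuant], are unchanged — nothing dominating them spread, and Cavity is the minimal sufficient constituent.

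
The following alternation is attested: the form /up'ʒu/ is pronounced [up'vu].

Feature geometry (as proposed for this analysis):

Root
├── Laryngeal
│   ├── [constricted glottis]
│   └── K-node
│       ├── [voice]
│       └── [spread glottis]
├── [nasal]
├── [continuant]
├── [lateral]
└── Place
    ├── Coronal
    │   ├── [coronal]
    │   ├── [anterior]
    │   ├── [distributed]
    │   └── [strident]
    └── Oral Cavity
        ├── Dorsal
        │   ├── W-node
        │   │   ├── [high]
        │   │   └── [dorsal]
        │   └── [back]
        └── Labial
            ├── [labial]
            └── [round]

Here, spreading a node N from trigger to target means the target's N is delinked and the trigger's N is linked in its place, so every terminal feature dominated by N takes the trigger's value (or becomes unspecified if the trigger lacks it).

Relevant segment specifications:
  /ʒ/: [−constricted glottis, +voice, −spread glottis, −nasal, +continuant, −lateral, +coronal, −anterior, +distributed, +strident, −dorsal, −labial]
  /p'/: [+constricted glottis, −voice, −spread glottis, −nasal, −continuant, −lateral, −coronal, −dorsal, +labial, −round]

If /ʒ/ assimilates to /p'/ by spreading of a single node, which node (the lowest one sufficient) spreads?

Place

Comparing /ʒ/ with its surface form [v], the features that change are [labial], [round], [coronal], [anterior], [distributed], [strident].
Tracing each changed feature up the tree, the paths first meet at Place; any lower node misses at least one of them.
Delinking /ʒ/'s Place and associating /p'/'s Place gives precisely the feature bundle of [v].
[voice], [constricted glottis] — on which /p'/ differs from /ʒ/ — are unchanged, so Root cannot have spread; the constituent is no larger than Place.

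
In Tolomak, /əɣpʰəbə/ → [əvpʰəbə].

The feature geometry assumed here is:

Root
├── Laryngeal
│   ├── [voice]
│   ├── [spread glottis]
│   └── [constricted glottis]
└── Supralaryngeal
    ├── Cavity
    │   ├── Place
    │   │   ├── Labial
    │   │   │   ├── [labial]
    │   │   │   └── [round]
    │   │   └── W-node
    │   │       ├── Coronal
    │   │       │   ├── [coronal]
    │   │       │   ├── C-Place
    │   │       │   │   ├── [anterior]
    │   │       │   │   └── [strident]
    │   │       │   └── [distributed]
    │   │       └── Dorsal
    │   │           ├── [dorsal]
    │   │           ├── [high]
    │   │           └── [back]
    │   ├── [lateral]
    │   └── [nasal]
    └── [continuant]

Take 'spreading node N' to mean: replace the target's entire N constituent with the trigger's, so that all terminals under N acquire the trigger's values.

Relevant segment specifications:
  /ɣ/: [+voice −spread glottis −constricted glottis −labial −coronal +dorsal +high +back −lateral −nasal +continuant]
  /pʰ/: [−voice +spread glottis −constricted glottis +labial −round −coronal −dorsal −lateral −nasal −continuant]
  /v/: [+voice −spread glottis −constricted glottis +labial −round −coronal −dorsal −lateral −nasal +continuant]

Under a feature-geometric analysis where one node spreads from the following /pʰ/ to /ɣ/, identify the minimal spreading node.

Place

/ɣ/ and [v] differ in [labial], [round], [dorsal], [high], [back]; every other specified feature is identical.
In this geometry the lowest node dominating all of them is Place: every daughter of Place dominates only a proper subset, so no lower node suffices.
If Place spreads, every terminal under it takes /pʰ/'s value, producing [v] as observed.
[spread glottis], [continuant] stay as in /ɣ/ although /pʰ/ differs there, so no node dominating them spread; among the remaining candidates Place is the lowest that derives the output.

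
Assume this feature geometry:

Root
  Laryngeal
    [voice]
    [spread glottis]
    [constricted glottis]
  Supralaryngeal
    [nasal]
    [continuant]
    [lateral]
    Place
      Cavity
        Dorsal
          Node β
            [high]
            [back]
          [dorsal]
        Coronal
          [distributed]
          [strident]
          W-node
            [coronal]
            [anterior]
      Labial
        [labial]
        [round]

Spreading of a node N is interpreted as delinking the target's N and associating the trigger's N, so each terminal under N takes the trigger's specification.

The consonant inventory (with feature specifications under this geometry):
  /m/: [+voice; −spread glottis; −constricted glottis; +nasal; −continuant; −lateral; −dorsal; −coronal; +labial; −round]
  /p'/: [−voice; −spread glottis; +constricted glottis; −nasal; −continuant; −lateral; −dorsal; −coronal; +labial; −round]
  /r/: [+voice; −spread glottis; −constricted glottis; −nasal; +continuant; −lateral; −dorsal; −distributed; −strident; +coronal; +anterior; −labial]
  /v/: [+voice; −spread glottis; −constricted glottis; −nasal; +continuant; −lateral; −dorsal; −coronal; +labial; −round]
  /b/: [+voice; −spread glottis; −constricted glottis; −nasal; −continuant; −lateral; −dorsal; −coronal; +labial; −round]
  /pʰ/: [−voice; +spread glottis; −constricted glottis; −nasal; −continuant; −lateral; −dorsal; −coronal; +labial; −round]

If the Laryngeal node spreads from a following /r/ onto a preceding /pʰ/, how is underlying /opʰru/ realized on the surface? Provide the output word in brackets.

Laryngeal immediately or transitively dominates [voice], [spread glottis], [constricted glottis].
Spreading Laryngeal from /r/ onto /pʰ/ replaces those values with /r/'s: [+voice], [−spread glottis], [−constricted glottis]. Features outside Laryngeal ([nasal], [continuant], [lateral], …) stay as in /pʰ/.
This feature bundle is that of [b], so /opʰru/ surfaces as [obru].

[obru]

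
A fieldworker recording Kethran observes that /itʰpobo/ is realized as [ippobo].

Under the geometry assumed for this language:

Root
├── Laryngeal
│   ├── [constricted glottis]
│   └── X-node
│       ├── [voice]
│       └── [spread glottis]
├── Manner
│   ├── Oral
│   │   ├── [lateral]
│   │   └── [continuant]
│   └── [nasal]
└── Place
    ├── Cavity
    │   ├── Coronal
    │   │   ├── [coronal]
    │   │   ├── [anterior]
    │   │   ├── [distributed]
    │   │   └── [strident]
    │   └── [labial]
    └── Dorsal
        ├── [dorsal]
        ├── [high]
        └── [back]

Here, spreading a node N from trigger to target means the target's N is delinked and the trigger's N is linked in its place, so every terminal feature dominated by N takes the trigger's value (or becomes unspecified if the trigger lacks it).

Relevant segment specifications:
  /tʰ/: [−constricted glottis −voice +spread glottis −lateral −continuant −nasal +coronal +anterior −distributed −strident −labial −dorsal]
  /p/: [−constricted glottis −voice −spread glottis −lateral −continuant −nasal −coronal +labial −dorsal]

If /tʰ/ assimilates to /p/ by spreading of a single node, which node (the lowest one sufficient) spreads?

Feature comparison: [spread glottis], [labial], [coronal], [anterior], [distributed], [strident] differ between /tʰ/ and [p]; the remaining terminals match.
The smallest constituent containing every changed terminal is Root — each of its daughters lacks at least one of the affected features.
Delinking /tʰ/'s Root and associating /p/'s Root gives precisely the feature bundle of [p].

Root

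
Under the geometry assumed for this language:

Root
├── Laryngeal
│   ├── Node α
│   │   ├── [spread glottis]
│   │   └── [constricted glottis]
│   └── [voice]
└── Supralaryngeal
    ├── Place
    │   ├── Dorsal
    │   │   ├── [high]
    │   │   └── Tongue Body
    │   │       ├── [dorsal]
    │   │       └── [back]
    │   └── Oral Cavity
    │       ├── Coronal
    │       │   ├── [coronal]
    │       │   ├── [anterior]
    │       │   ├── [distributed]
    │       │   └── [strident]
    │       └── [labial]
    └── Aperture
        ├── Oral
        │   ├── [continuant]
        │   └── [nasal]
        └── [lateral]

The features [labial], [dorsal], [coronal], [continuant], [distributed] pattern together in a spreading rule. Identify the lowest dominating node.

[labial] is immediately dominated by Oral Cavity.
[dorsal] is immediately dominated by Tongue Body.
[coronal] is immediately dominated by Coronal.
[continuant] is immediately dominated by Oral.
[distributed] is immediately dominated by Coronal.
These paths first converge at Supralaryngeal; no daughter of Supralaryngeal dominates all 5 features, so Supralaryngeal is the minimal constituent.

Supralaryngeal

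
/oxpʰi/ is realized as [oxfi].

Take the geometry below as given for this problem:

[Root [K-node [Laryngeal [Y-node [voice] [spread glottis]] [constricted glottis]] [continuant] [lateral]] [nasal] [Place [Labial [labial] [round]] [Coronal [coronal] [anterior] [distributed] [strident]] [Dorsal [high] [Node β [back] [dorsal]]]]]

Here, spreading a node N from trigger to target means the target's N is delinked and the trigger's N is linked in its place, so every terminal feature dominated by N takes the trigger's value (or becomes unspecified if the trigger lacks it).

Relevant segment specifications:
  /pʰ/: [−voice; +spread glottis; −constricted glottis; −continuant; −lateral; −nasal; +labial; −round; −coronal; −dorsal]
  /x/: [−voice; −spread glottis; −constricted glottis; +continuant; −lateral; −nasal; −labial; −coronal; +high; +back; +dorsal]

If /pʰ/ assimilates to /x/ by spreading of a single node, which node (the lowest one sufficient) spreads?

K-node

Feature comparison: [spread glottis], [continuant] differ between /pʰ/ and [f]; the remaining terminals match.
These terminals are all dominated by K-node, and no proper subconstituent of K-node covers them all; K-node is their lowest common ancestor.
If K-node spreads, every terminal under it takes /x/'s value, producing [f] as observed.
Since [labial], [dorsal] are preserved even though /x/ disagrees there, no node above K-node spread.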